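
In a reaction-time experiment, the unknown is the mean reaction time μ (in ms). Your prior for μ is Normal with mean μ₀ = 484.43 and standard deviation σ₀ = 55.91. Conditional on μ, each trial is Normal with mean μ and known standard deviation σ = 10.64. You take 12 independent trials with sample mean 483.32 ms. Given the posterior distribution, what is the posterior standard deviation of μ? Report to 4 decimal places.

3.0669

For Normal data with known variance σ², a Normal(μ₀, σ₀²) prior on μ is conjugate. Posterior precision = 1/σ₀² + n/σ²; posterior mean is the precision-weighted average of μ₀ and x̄.
σ₀² = 55.91² = 3125.9281, σ² = 10.64² = 113.2096; σ² + n·σ₀² = 113.2096 + 12·3125.9281 = 37624.3468.
Posterior precision = 1/σ₀² + n/σ² = 1/3125.9281 + 12/113.2096 = (σ² + n·σ₀²)/(σ₀²σ²) = 37624.3468/(3125.9281·113.2096); posterior variance σₙ² = σ₀²σ²/(σ² + n·σ₀²) = 3125.9281·113.2096/37624.3468 = 9.405747.
Posterior SD = √σₙ² = √(3125.9281·113.2096/37624.3468) = 3.0669.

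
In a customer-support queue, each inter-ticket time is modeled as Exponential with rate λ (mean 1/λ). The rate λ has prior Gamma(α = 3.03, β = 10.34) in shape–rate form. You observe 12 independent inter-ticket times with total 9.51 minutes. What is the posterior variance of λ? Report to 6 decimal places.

With a Gamma(shape α, rate β) prior on the exponential rate λ, the posterior after n observations with total T = Σxᵢ is Gamma(α+n, β+T).
Posterior: Gamma(3.03+12, 10.34+9.51) = Gamma(15.03, 19.85).
Var = α/β² = 0.038145.

0.038145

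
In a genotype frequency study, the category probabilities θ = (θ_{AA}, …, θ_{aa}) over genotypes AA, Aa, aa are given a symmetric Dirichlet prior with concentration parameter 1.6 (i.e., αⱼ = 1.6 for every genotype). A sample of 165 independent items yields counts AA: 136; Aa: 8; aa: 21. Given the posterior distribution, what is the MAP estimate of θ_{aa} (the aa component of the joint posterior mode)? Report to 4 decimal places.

0.1295

The Dirichlet prior is conjugate to the Multinomial likelihood: each posterior αⱼ = prior αⱼ + observed count nⱼ.
Posterior concentration: (137.6, 9.6, 22.6), total = 169.8.
Joint mode component: (α_{aa}−1)/(Σα−K) = 21.6/166.8 = 0.1295.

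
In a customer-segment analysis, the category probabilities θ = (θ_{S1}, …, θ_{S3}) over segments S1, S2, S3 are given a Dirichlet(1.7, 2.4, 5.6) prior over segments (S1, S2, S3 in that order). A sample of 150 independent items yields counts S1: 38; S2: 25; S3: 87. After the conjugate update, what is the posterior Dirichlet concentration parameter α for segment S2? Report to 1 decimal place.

27.4

The Dirichlet prior is conjugate to the Multinomial likelihood: each posterior αⱼ = prior αⱼ + observed count nⱼ.
Posterior concentration: (39.7, 27.4, 92.6), total = 159.7.
α_{S2} = 2.4 + 25 = 27.4.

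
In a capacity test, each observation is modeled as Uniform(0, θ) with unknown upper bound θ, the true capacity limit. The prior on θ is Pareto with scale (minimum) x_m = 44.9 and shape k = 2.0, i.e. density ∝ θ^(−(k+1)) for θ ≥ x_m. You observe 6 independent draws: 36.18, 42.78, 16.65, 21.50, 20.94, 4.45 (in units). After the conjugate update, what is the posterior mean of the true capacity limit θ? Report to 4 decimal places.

A Pareto(scale x_m, shape k) prior on the upper bound θ of Uniform(0, θ) is conjugate: posterior is Pareto(max(x_m, max xᵢ), k + n).
Sample maximum = 42.78; prior scale x_m = 44.9 → posterior scale = max = 44.90.
Posterior shape = 2.0 + 6 = 8.0.
E[θ|data] = k·x_m/(k−1) = 8.0·44.90/7.0 = 51.3143.

51.3143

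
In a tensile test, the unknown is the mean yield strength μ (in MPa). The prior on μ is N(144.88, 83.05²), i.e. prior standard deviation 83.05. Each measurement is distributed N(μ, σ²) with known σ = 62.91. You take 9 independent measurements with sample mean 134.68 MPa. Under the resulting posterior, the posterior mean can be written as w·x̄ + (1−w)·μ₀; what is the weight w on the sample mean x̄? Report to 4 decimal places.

0.9401

For Normal data with known variance σ², a Normal(μ₀, σ₀²) prior on μ is conjugate. Posterior precision = 1/σ₀² + n/σ²; posterior mean is the precision-weighted average of μ₀ and x̄.
σ₀² = 83.05² = 6897.3025, σ² = 62.91² = 3957.6681. Prior precision 1/σ₀² = 1/6897.3025; data precision n/σ² = 9/3957.6681.
w = (n/σ²)/(1/σ₀² + n/σ²) = n·σ₀²/(σ² + n·σ₀²) = 9·6897.3025/(3957.6681 + 9·6897.3025) = 62075.7225/66033.3906 = 0.9401.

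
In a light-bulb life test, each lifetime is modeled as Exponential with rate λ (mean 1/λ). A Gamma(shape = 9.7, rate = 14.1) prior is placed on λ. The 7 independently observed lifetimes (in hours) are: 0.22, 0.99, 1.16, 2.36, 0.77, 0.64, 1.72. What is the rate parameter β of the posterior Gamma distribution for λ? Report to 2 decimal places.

21.96

With a Gamma(shape α, rate β) prior on the exponential rate λ, the posterior after n observations with total T = Σxᵢ is Gamma(α+n, β+T).
Sum of observations T = 7.86 hours; n = 7.
Posterior: Gamma(9.7+7, 14.1+7.86) = Gamma(16.7, 21.96).
Posterior β = 21.96.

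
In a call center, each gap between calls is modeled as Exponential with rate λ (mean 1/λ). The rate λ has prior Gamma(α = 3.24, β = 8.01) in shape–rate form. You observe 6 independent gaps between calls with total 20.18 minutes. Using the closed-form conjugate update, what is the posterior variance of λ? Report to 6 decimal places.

0.011627

With a Gamma(shape α, rate β) prior on the exponential rate λ, the posterior after n observations with total T = Σxᵢ is Gamma(α+n, β+T).
Posterior: Gamma(3.24+6, 8.01+20.18) = Gamma(9.24, 28.19).
Var = α/β² = 0.011627.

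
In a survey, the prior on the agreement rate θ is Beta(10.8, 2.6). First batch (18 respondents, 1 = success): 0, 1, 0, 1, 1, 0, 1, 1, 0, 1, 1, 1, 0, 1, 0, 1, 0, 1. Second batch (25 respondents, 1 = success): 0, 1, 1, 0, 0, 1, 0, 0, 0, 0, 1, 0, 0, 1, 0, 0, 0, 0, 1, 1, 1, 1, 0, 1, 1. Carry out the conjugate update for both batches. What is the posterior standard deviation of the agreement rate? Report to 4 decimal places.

0.0651

The Beta prior is conjugate to a Binomial/Bernoulli likelihood; the update adds successes to α and failures to β.
After batch 1: Beta(10.8+11, 2.6+7) = Beta(21.8, 9.6).
After batch 2: Beta(21.8+11, 9.6+14) = Beta(32.8, 23.6).
Var = αβ/((α+β)²(α+β+1)) = 32.8·23.6/(56.4²·57.4) = 0.00423951; SD = √0.00423951 = 0.0651.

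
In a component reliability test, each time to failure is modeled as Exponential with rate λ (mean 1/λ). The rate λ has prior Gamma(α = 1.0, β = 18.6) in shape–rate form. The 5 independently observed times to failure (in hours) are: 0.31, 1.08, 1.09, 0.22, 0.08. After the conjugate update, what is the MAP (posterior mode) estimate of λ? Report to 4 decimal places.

With a Gamma(shape α, rate β) prior on the exponential rate λ, the posterior after n observations with total T = Σxᵢ is Gamma(α+n, β+T).
Sum of observations T = 2.78 hours; n = 5.
Posterior: Gamma(1.0+5, 18.6+2.78) = Gamma(6.0, 21.38).
Mode = (α−1)/β = 0.2339.

0.2339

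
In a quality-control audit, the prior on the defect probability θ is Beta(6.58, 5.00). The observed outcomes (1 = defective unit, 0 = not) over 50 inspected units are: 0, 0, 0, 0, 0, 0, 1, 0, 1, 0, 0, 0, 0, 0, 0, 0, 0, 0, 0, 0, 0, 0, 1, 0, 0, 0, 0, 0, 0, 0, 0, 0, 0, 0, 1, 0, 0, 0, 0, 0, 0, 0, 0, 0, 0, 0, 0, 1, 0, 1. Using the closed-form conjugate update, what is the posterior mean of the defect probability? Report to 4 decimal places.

0.2043

The Beta prior is conjugate to a Binomial/Bernoulli likelihood; the update adds successes to α and failures to β.
Posterior: Beta(α+k, β+n−k) = Beta(6.58+6, 5.00+44) = Beta(12.58, 49.00).
Posterior mean = α/(α+β) = 12.58/61.58 = 0.2043.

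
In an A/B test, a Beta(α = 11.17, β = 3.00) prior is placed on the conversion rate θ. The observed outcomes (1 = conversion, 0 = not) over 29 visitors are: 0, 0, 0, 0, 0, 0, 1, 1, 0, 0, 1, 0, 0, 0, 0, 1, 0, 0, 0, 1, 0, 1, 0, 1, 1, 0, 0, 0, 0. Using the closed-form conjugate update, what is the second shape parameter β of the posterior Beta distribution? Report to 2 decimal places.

The Beta prior is conjugate to a Binomial/Bernoulli likelihood; the update adds successes to α and failures to β.
Posterior: Beta(α+k, β+n−k) = Beta(11.17+8, 3.00+21) = Beta(19.17, 24.00).
Posterior β = 24.00.

24.00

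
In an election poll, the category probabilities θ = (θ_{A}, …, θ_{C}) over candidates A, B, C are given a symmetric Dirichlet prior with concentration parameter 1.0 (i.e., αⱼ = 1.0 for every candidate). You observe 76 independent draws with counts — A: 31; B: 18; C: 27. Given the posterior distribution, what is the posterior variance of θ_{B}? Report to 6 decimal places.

The Dirichlet prior is conjugate to the Multinomial likelihood: each posterior αⱼ = prior αⱼ + observed count nⱼ.
Posterior concentration: (32.0, 19.0, 28.0), total = 79.0.
Var[θ_j] = α_j(Σα−α_j)/((Σα)²(Σα+1)) = 19.0·60.0/(79.0²·80.0) = 0.002283.

0.002283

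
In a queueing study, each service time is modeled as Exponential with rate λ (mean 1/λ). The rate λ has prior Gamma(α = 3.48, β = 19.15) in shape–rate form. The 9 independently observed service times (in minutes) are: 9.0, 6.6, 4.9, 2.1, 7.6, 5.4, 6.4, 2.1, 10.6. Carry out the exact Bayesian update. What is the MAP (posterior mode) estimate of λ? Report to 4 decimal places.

With a Gamma(shape α, rate β) prior on the exponential rate λ, the posterior after n observations with total T = Σxᵢ is Gamma(α+n, β+T).
Sum of observations T = 54.7 minutes; n = 9.
Posterior: Gamma(3.48+9, 19.15+54.7) = Gamma(12.48, 73.85).
Mode = (α−1)/β = 0.1555.

0.1555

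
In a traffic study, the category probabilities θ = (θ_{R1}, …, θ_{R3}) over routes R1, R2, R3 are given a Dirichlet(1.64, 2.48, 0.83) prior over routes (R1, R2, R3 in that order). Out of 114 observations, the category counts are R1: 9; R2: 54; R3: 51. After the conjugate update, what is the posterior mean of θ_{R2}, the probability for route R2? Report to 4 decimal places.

0.4748

The Dirichlet prior is conjugate to the Multinomial likelihood: each posterior αⱼ = prior αⱼ + observed count nⱼ.
Posterior concentration: (10.64, 56.48, 51.83), total = 118.95.
E[θ_{R2}|data] = α_{R2}/Σα = 56.48/118.95 = 0.4748.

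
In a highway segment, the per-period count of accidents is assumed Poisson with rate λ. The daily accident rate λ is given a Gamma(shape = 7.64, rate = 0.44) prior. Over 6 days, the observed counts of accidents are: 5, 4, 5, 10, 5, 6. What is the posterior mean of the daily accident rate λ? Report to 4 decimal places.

6.6211

With a Gamma(shape α, rate β) prior, the Poisson likelihood is conjugate: the posterior is Gamma(α + ΣXᵢ, β + n).
Sum of counts S = 35 over n = 6 days.
Posterior: Gamma(α+S, β+n) = Gamma(7.64+35, 0.44+6) = Gamma(42.64, 6.44).
Posterior mean = α/β = 42.64/6.44 = 6.6211.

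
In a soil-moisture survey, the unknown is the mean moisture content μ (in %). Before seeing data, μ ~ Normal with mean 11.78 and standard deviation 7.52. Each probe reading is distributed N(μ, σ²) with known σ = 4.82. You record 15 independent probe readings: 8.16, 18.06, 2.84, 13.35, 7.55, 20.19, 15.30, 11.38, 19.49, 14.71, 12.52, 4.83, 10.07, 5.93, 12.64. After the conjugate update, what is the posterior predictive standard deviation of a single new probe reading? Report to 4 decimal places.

For Normal data with known variance σ², a Normal(μ₀, σ₀²) prior on μ is conjugate. Posterior precision = 1/σ₀² + n/σ²; posterior mean is the precision-weighted average of μ₀ and x̄.
σ₀² = 7.52² = 56.5504, σ² = 4.82² = 23.2324; σ² + n·σ₀² = 23.2324 + 15·56.5504 = 871.4884.
Posterior precision = 1/σ₀² + n/σ² = 1/56.5504 + 15/23.2324 = (σ² + n·σ₀²)/(σ₀²σ²) = 871.4884/(56.5504·23.2324); posterior variance σₙ² = σ₀²σ²/(σ² + n·σ₀²) = 56.5504·23.2324/871.4884 = 1.507538.
Predictive variance for one new observation = σₙ² + σ² = 56.5504·23.2324/871.4884 + 23.2324 = σ²·(σ₀² + 871.4884)/871.4884 = 23.2324·928.0388/871.4884 = 24.739938; SD = √(23.2324·928.0388/871.4884) = 4.9739.

4.9739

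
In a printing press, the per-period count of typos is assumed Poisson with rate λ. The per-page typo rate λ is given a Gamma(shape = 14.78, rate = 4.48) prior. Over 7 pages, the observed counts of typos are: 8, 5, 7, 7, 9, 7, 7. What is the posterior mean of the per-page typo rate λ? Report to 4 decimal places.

5.6429

With a Gamma(shape α, rate β) prior, the Poisson likelihood is conjugate: the posterior is Gamma(α + ΣXᵢ, β + n).
Sum of counts S = 50 over n = 7 pages.
Posterior: Gamma(α+S, β+n) = Gamma(14.78+50, 4.48+7) = Gamma(64.78, 11.48).
Posterior mean = α/β = 64.78/11.48 = 5.6429.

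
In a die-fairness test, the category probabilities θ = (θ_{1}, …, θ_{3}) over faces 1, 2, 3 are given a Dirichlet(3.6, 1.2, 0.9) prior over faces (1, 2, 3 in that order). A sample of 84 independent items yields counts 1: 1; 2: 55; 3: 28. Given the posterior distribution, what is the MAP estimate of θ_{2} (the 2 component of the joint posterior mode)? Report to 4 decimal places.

0.6367

The Dirichlet prior is conjugate to the Multinomial likelihood: each posterior αⱼ = prior αⱼ + observed count nⱼ.
Posterior concentration: (4.6, 56.2, 28.9), total = 89.7.
Joint mode component: (α_{2}−1)/(Σα−K) = 55.2/86.7 = 0.6367.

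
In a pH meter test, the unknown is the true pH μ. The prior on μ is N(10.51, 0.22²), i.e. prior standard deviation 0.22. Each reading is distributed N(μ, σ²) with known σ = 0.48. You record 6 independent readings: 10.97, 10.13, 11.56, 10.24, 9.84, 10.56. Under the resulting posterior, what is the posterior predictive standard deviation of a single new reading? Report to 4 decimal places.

0.5018

For Normal data with known variance σ², a Normal(μ₀, σ₀²) prior on μ is conjugate. Posterior precision = 1/σ₀² + n/σ²; posterior mean is the precision-weighted average of μ₀ and x̄.
σ₀² = 0.22² = 0.0484, σ² = 0.48² = 0.2304; σ² + n·σ₀² = 0.2304 + 6·0.0484 = 0.5208.
Posterior precision = 1/σ₀² + n/σ² = 1/0.0484 + 6/0.2304 = (σ² + n·σ₀²)/(σ₀²σ²) = 0.5208/(0.0484·0.2304); posterior variance σₙ² = σ₀²σ²/(σ² + n·σ₀²) = 0.0484·0.2304/0.5208 = 0.021412.
Predictive variance for one new observation = σₙ² + σ² = 0.0484·0.2304/0.5208 + 0.2304 = σ²·(σ₀² + 0.5208)/0.5208 = 0.2304·0.5692/0.5208 = 0.251812; SD = √(0.2304·0.5692/0.5208) = 0.5018.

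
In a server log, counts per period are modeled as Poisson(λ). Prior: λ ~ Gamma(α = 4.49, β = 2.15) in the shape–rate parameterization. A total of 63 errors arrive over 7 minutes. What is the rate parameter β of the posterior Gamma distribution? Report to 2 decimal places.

With a Gamma(shape α, rate β) prior, the Poisson likelihood is conjugate: the posterior is Gamma(α + ΣXᵢ, β + n).
Posterior: Gamma(α+S, β+n) = Gamma(4.49+63, 2.15+7) = Gamma(67.49, 9.15).
Posterior β = 9.15.

9.15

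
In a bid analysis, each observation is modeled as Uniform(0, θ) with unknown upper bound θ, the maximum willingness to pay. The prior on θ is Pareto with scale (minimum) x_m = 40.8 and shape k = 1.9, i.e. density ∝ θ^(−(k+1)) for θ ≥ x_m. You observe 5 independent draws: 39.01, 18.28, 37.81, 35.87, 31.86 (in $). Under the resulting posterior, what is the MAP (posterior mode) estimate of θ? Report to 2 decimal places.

A Pareto(scale x_m, shape k) prior on the upper bound θ of Uniform(0, θ) is conjugate: posterior is Pareto(max(x_m, max xᵢ), k + n).
Sample maximum = 39.01; prior scale x_m = 40.8 → posterior scale = max = 40.80.
Posterior shape = 1.9 + 5 = 6.9.
The Pareto density is decreasing on [x_m, ∞), so the mode is x_m = 40.80.

40.80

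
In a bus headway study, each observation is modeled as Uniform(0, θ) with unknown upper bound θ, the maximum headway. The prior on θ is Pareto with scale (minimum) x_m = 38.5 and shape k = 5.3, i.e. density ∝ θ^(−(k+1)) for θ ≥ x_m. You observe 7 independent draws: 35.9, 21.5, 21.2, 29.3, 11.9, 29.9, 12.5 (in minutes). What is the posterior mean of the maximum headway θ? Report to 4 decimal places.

41.9071

A Pareto(scale x_m, shape k) prior on the upper bound θ of Uniform(0, θ) is conjugate: posterior is Pareto(max(x_m, max xᵢ), k + n).
Sample maximum = 35.9; prior scale x_m = 38.5 → posterior scale = max = 38.5.
Posterior shape = 5.3 + 7 = 12.3.
E[θ|data] = k·x_m/(k−1) = 12.3·38.5/11.3 = 41.9071.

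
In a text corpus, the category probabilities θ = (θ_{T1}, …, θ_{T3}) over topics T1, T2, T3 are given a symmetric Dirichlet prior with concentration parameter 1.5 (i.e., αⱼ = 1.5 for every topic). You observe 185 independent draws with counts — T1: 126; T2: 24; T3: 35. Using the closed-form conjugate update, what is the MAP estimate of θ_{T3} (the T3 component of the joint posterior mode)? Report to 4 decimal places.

0.1903

The Dirichlet prior is conjugate to the Multinomial likelihood: each posterior αⱼ = prior αⱼ + observed count nⱼ.
Posterior concentration: (127.5, 25.5, 36.5), total = 189.5.
Joint mode component: (α_{T3}−1)/(Σα−K) = 35.5/186.5 = 0.1903.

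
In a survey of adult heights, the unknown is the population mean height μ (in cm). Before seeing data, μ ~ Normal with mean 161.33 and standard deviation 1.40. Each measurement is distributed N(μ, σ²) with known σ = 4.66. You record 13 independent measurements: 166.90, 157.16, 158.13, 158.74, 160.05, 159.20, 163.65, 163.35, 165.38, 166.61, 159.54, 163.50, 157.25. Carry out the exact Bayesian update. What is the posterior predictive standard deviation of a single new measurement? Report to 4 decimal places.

4.7558

For Normal data with known variance σ², a Normal(μ₀, σ₀²) prior on μ is conjugate. Posterior precision = 1/σ₀² + n/σ²; posterior mean is the precision-weighted average of μ₀ and x̄.
σ₀² = 1.40² = 1.96, σ² = 4.66² = 21.7156; σ² + n·σ₀² = 21.7156 + 13·1.96 = 47.1956.
Posterior precision = 1/σ₀² + n/σ² = 1/1.96 + 13/21.7156 = (σ² + n·σ₀²)/(σ₀²σ²) = 47.1956/(1.96·21.7156); posterior variance σₙ² = σ₀²σ²/(σ² + n·σ₀²) = 1.96·21.7156/47.1956 = 0.901834.
Predictive variance for one new observation = σₙ² + σ² = 1.96·21.7156/47.1956 + 21.7156 = σ²·(σ₀² + 47.1956)/47.1956 = 21.7156·49.1556/47.1956 = 22.617434; SD = √(21.7156·49.1556/47.1956) = 4.7558.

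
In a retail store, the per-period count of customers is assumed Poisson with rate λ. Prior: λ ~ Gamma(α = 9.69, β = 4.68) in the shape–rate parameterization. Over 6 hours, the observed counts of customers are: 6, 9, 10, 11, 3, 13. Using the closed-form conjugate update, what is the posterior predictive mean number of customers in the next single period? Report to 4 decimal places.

5.7762

With a Gamma(shape α, rate β) prior, the Poisson likelihood is conjugate: the posterior is Gamma(α + ΣXᵢ, β + n).
Sum of counts S = 52 over n = 6 hours.
Posterior: Gamma(α+S, β+n) = Gamma(9.69+52, 4.68+6) = Gamma(61.69, 10.68).
The predictive distribution for one future period is NegBinom with mean α/β = 5.7762.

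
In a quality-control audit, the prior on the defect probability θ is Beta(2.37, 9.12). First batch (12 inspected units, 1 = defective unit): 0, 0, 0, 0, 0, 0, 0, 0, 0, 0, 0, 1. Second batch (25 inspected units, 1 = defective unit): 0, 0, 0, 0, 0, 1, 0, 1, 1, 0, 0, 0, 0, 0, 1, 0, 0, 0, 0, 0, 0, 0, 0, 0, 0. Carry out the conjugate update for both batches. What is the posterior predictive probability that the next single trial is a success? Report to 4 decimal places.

The Beta prior is conjugate to a Binomial/Bernoulli likelihood; the update adds successes to α and failures to β.
After batch 1: Beta(2.37+1, 9.12+11) = Beta(3.37, 20.12).
After batch 2: Beta(3.37+4, 20.12+21) = Beta(7.37, 41.12).
For a single future Bernoulli trial, P(success | data) = α/(α+β) = 0.1520.

0.1520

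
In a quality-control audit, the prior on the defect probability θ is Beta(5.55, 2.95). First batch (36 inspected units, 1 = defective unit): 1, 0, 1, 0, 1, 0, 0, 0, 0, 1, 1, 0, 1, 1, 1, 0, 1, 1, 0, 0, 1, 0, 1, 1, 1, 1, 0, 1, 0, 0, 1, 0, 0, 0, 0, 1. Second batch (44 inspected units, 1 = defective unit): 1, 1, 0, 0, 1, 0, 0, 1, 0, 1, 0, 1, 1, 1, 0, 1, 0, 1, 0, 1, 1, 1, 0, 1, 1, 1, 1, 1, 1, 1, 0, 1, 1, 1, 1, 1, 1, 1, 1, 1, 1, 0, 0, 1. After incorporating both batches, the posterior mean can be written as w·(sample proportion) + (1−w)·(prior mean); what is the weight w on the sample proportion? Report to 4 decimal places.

0.9040

The Beta prior is conjugate to a Binomial/Bernoulli likelihood; the update adds successes to α and failures to β.
Total number of inspected units: n = 36 + 44 = 80.
Posterior mean = (α₀+k)/(α₀+β₀+n) = [n/(α₀+β₀+n)]·(k/n) + [(α₀+β₀)/(α₀+β₀+n)]·α₀/(α₀+β₀), so only n and the prior enter the weight.
The weight on the data is w = n/(α₀+β₀+n) = 80/(5.55+2.95+80) = 80/88.50 = 0.9040.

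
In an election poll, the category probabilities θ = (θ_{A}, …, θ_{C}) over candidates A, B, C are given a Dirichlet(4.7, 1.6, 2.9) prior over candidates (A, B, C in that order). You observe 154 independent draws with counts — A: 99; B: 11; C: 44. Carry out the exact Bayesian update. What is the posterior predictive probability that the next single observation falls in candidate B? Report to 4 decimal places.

0.0772

The Dirichlet prior is conjugate to the Multinomial likelihood: each posterior αⱼ = prior αⱼ + observed count nⱼ.
Posterior concentration: (103.7, 12.6, 46.9), total = 163.2.
P(next = B | data) = α_{B}/Σα = 0.0772.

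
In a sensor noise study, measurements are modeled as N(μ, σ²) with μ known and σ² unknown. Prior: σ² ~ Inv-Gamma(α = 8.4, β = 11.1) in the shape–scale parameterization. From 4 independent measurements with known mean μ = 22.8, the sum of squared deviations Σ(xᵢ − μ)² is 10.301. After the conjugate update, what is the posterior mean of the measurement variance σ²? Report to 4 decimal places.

1.7288

With known mean μ and an Inverse-Gamma(α, β) prior on σ², the Normal likelihood is conjugate: posterior is Inv-Gamma(α + n/2, β + Σ(xᵢ−μ)²/2).
Posterior: Inv-Gamma(8.4 + 4/2, 11.1 + 10.301/2) = Inv-Gamma(10.40, 16.2505).
E[σ²|data] = β/(α−1) = 16.2505/9.40 = 1.7288.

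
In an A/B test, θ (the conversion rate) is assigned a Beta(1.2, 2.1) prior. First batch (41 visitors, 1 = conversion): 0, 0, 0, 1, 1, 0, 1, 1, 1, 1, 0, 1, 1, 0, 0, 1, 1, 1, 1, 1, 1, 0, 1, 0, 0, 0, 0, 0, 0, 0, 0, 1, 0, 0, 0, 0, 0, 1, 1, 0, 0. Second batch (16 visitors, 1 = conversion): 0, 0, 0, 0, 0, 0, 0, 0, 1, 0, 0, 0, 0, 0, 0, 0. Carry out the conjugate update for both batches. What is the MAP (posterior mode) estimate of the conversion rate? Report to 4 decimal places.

0.3293

The Beta prior is conjugate to a Binomial/Bernoulli likelihood; the update adds successes to α and failures to β.
After batch 1: Beta(1.2+18, 2.1+23) = Beta(19.2, 25.1).
After batch 2: Beta(19.2+1, 25.1+15) = Beta(20.2, 40.1).
Mode of Beta(a,b) for a,b>1 is (a−1)/(a+b−2) = 19.2/58.3 = 0.3293.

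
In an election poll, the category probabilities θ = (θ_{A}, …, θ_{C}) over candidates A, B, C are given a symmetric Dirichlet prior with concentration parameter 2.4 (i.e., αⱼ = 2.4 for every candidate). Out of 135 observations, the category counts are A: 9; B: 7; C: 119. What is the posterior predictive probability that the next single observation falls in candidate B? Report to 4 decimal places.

The Dirichlet prior is conjugate to the Multinomial likelihood: each posterior αⱼ = prior αⱼ + observed count nⱼ.
Posterior concentration: (11.4, 9.4, 121.4), total = 142.2.
P(next = B | data) = α_{B}/Σα = 0.0661.

0.0661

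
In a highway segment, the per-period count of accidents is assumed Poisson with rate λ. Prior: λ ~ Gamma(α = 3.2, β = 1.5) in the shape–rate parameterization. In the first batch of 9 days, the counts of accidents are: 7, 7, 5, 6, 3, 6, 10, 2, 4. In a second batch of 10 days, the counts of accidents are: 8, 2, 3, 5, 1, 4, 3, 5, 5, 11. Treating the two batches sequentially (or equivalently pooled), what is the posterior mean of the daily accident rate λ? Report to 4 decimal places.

With a Gamma(shape α, rate β) prior, the Poisson likelihood is conjugate: the posterior is Gamma(α + ΣXᵢ, β + n).
Batch 1: sum of counts S = 50 over n = 9 days.
After batch 1: Gamma(α+S, β+n) = Gamma(3.2+50, 1.5+9) = Gamma(53.2, 10.5).
Batch 2: sum of counts S = 47 over n = 10 days.
After batch 2: Gamma(α+S, β+n) = Gamma(53.2+47, 10.5+10) = Gamma(100.2, 20.5).
Posterior mean = α/β = 100.2/20.5 = 4.8878.

4.8878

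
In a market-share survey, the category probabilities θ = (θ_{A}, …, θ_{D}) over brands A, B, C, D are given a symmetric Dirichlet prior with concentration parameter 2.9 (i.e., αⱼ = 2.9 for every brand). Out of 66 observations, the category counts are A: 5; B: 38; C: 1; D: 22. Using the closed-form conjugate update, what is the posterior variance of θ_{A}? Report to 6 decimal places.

0.001163

The Dirichlet prior is conjugate to the Multinomial likelihood: each posterior αⱼ = prior αⱼ + observed count nⱼ.
Posterior concentration: (7.9, 40.9, 3.9, 24.9), total = 77.6.
Var[θ_j] = α_j(Σα−α_j)/((Σα)²(Σα+1)) = 7.9·69.7/(77.6²·78.6) = 0.001163.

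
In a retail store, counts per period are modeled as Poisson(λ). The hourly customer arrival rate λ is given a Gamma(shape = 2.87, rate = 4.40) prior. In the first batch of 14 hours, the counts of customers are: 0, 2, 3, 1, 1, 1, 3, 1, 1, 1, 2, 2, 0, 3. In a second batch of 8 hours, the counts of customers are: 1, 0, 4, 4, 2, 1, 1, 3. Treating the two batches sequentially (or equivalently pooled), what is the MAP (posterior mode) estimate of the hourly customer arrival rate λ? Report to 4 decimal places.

With a Gamma(shape α, rate β) prior, the Poisson likelihood is conjugate: the posterior is Gamma(α + ΣXᵢ, β + n).
Batch 1: sum of counts S = 21 over n = 14 hours.
After batch 1: Gamma(α+S, β+n) = Gamma(2.87+21, 4.40+14) = Gamma(23.87, 18.40).
Batch 2: sum of counts S = 16 over n = 8 hours.
After batch 2: Gamma(α+S, β+n) = Gamma(23.87+16, 18.40+8) = Gamma(39.87, 26.40).
Mode of Gamma(α,β) for α≥1 is (α−1)/β = 38.87/26.40 = 1.4723.

1.4723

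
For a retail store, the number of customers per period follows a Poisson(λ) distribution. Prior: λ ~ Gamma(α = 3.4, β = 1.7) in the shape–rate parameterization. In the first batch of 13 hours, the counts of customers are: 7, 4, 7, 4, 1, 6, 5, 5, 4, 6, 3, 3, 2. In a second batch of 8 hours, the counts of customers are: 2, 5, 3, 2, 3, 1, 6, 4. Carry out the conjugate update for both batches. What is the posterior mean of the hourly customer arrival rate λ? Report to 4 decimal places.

3.8062

With a Gamma(shape α, rate β) prior, the Poisson likelihood is conjugate: the posterior is Gamma(α + ΣXᵢ, β + n).
Batch 1: sum of counts S = 57 over n = 13 hours.
After batch 1: Gamma(α+S, β+n) = Gamma(3.4+57, 1.7+13) = Gamma(60.4, 14.7).
Batch 2: sum of counts S = 26 over n = 8 hours.
After batch 2: Gamma(α+S, β+n) = Gamma(60.4+26, 14.7+8) = Gamma(86.4, 22.7).
Posterior mean = α/β = 86.4/22.7 = 3.8062.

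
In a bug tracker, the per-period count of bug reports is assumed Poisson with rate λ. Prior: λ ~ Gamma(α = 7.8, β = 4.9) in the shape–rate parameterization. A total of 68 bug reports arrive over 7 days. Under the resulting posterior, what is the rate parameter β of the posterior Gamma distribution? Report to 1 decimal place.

With a Gamma(shape α, rate β) prior, the Poisson likelihood is conjugate: the posterior is Gamma(α + ΣXᵢ, β + n).
Posterior: Gamma(α+S, β+n) = Gamma(7.8+68, 4.9+7) = Gamma(75.8, 11.9).
Posterior β = 11.9.

11.9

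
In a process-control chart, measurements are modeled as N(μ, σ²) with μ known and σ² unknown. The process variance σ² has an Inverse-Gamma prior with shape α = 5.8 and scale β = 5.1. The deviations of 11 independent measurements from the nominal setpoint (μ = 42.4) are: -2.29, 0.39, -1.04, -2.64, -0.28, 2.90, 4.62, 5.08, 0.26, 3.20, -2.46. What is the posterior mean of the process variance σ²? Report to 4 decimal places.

With known mean μ and an Inverse-Gamma(α, β) prior on σ², the Normal likelihood is conjugate: posterior is Inv-Gamma(α + n/2, β + Σ(xᵢ−μ)²/2).
Σ(xᵢ−μ)² = (-2.29)² + (0.39)² + (-1.04)² + (-2.64)² + (-0.28)² + (2.90)² + (4.62)² + (5.08)² + (0.26)² + (3.20)² + (-2.46)² = 85.4458.
Posterior: Inv-Gamma(5.8 + 11/2, 5.1 + 85.4458/2) = Inv-Gamma(11.30, 47.82290).
E[σ²|data] = β/(α−1) = 47.82290/10.30 = 4.6430.

4.6430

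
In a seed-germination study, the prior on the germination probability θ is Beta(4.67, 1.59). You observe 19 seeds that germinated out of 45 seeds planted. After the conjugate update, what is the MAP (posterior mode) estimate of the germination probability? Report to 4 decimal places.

The Beta prior is conjugate to a Binomial/Bernoulli likelihood; the update adds successes to α and failures to β.
Posterior: Beta(α+k, β+n−k) = Beta(4.67+19, 1.59+26) = Beta(23.67, 27.59).
Mode of Beta(a,b) for a,b>1 is (a−1)/(a+b−2) = 22.67/49.26 = 0.4602.

0.4602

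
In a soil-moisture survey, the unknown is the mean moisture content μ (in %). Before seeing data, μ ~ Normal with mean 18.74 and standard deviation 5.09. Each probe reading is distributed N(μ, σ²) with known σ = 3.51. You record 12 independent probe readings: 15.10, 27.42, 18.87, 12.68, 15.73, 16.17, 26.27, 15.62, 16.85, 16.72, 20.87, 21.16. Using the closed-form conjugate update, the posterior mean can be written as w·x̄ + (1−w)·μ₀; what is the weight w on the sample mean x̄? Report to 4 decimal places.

For Normal data with known variance σ², a Normal(μ₀, σ₀²) prior on μ is conjugate. Posterior precision = 1/σ₀² + n/σ²; posterior mean is the precision-weighted average of μ₀ and x̄.
σ₀² = 5.09² = 25.9081, σ² = 3.51² = 12.3201. Prior precision 1/σ₀² = 1/25.9081; data precision n/σ² = 12/12.3201.
w = (n/σ²)/(1/σ₀² + n/σ²) = n·σ₀²/(σ² + n·σ₀²) = 12·25.9081/(12.3201 + 12·25.9081) = 310.8972/323.2173 = 0.9619.

0.9619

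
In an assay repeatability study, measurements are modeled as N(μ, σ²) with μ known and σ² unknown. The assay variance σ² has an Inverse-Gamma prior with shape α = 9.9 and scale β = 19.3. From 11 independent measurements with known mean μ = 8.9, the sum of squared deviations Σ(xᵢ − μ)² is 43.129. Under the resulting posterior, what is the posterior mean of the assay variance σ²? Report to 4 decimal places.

2.8378

With known mean μ and an Inverse-Gamma(α, β) prior on σ², the Normal likelihood is conjugate: posterior is Inv-Gamma(α + n/2, β + Σ(xᵢ−μ)²/2).
Posterior: Inv-Gamma(9.9 + 11/2, 19.3 + 43.129/2) = Inv-Gamma(15.40, 40.8645).
E[σ²|data] = β/(α−1) = 40.8645/14.40 = 2.8378.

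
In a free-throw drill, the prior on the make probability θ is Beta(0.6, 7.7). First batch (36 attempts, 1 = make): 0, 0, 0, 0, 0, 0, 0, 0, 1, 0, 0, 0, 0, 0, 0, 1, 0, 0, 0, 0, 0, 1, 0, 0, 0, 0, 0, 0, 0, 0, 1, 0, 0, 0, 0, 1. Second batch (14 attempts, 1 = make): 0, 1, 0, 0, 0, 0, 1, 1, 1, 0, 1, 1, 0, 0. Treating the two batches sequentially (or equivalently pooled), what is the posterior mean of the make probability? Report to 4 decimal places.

The Beta prior is conjugate to a Binomial/Bernoulli likelihood; the update adds successes to α and failures to β.
After batch 1: Beta(0.6+5, 7.7+31) = Beta(5.6, 38.7).
After batch 2: Beta(5.6+6, 38.7+8) = Beta(11.6, 46.7).
Posterior mean = α/(α+β) = 11.6/58.3 = 0.1990.

0.1990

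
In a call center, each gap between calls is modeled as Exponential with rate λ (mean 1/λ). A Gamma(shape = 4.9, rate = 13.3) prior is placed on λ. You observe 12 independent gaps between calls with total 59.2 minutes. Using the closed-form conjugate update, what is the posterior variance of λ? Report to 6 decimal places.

With a Gamma(shape α, rate β) prior on the exponential rate λ, the posterior after n observations with total T = Σxᵢ is Gamma(α+n, β+T).
Posterior: Gamma(4.9+12, 13.3+59.2) = Gamma(16.9, 72.5).
Var = α/β² = 0.003215.

0.003215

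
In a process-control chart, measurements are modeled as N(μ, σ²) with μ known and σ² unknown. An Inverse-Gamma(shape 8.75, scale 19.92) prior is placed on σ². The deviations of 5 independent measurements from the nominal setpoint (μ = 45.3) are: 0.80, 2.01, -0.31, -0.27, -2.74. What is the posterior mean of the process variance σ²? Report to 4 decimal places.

2.5462

With known mean μ and an Inverse-Gamma(α, β) prior on σ², the Normal likelihood is conjugate: posterior is Inv-Gamma(α + n/2, β + Σ(xᵢ−μ)²/2).
Σ(xᵢ−μ)² = (0.80)² + (2.01)² + (-0.31)² + (-0.27)² + (-2.74)² = 12.3567.
Posterior: Inv-Gamma(8.75 + 5/2, 19.92 + 12.3567/2) = Inv-Gamma(11.25, 26.09835).
E[σ²|data] = β/(α−1) = 26.09835/10.25 = 2.5462.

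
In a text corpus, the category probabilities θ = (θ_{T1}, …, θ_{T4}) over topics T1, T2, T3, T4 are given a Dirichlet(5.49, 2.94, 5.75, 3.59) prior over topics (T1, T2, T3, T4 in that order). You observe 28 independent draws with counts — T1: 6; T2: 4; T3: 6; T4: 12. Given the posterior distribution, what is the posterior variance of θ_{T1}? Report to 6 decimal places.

The Dirichlet prior is conjugate to the Multinomial likelihood: each posterior αⱼ = prior αⱼ + observed count nⱼ.
Posterior concentration: (11.49, 6.94, 11.75, 15.59), total = 45.77.
Var[θ_j] = α_j(Σα−α_j)/((Σα)²(Σα+1)) = 11.49·34.28/(45.77²·46.77) = 0.004020.

0.004020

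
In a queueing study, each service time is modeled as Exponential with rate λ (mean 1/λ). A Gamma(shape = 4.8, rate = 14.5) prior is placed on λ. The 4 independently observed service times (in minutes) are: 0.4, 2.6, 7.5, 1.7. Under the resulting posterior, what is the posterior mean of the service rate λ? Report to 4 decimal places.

With a Gamma(shape α, rate β) prior on the exponential rate λ, the posterior after n observations with total T = Σxᵢ is Gamma(α+n, β+T).
Sum of observations T = 12.2 minutes; n = 4.
Posterior: Gamma(4.8+4, 14.5+12.2) = Gamma(8.8, 26.7).
Posterior mean of λ = α/β = 8.8/26.7 = 0.3296.

0.3296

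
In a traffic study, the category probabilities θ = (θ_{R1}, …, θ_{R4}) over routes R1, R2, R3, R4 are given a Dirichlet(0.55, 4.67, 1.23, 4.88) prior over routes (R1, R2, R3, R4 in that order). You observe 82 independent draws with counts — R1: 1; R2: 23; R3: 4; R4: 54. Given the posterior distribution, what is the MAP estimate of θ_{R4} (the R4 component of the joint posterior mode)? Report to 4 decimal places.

0.6479

The Dirichlet prior is conjugate to the Multinomial likelihood: each posterior αⱼ = prior αⱼ + observed count nⱼ.
Posterior concentration: (1.55, 27.67, 5.23, 58.88), total = 93.33.
Joint mode component: (α_{R4}−1)/(Σα−K) = 57.88/89.33 = 0.6479.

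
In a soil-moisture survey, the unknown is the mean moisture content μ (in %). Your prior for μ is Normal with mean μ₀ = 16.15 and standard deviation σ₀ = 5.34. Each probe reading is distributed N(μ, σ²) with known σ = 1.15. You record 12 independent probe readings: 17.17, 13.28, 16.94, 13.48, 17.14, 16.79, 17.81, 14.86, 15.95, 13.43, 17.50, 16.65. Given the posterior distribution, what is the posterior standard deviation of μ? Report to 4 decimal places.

For Normal data with known variance σ², a Normal(μ₀, σ₀²) prior on μ is conjugate. Posterior precision = 1/σ₀² + n/σ²; posterior mean is the precision-weighted average of μ₀ and x̄.
σ₀² = 5.34² = 28.5156, σ² = 1.15² = 1.3225; σ² + n·σ₀² = 1.3225 + 12·28.5156 = 343.5097.
Posterior precision = 1/σ₀² + n/σ² = 1/28.5156 + 12/1.3225 = (σ² + n·σ₀²)/(σ₀²σ²) = 343.5097/(28.5156·1.3225); posterior variance σₙ² = σ₀²σ²/(σ² + n·σ₀²) = 28.5156·1.3225/343.5097 = 0.109784.
Posterior SD = √σₙ² = √(28.5156·1.3225/343.5097) = 0.3313.

0.3313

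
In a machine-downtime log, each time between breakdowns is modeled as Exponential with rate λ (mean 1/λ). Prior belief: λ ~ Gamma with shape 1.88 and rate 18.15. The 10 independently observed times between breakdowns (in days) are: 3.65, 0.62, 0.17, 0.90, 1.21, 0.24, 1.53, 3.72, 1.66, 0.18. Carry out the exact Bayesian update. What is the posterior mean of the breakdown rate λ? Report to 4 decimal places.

0.3709

With a Gamma(shape α, rate β) prior on the exponential rate λ, the posterior after n observations with total T = Σxᵢ is Gamma(α+n, β+T).
Sum of observations T = 13.88 days; n = 10.
Posterior: Gamma(1.88+10, 18.15+13.88) = Gamma(11.88, 32.03).
Posterior mean of λ = α/β = 11.88/32.03 = 0.3709.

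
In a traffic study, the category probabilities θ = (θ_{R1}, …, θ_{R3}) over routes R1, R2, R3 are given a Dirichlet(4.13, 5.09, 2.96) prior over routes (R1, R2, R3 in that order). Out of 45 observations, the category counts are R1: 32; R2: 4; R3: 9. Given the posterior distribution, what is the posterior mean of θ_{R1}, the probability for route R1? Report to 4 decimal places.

The Dirichlet prior is conjugate to the Multinomial likelihood: each posterior αⱼ = prior αⱼ + observed count nⱼ.
Posterior concentration: (36.13, 9.09, 11.96), total = 57.18.
E[θ_{R1}|data] = α_{R1}/Σα = 36.13/57.18 = 0.6319.

0.6319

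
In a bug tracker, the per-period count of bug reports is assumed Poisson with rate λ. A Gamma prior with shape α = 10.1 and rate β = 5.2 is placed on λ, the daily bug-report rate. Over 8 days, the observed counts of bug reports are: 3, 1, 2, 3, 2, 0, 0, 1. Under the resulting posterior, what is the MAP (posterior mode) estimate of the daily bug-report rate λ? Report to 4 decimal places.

1.5985

With a Gamma(shape α, rate β) prior, the Poisson likelihood is conjugate: the posterior is Gamma(α + ΣXᵢ, β + n).
Sum of counts S = 12 over n = 8 days.
Posterior: Gamma(α+S, β+n) = Gamma(10.1+12, 5.2+8) = Gamma(22.1, 13.2).
Mode of Gamma(α,β) for α≥1 is (α−1)/β = 21.1/13.2 = 1.5985.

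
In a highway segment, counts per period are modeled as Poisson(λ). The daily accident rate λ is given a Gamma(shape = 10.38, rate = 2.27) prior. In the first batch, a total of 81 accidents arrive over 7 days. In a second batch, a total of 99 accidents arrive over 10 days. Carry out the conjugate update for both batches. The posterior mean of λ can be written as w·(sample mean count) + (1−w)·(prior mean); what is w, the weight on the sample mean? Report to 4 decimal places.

With a Gamma(shape α, rate β) prior, the Poisson likelihood is conjugate: the posterior is Gamma(α + ΣXᵢ, β + n).
Total number of days: n = 7 + 10 = 17.
Posterior mean = (α₀+S)/(β₀+n) = [n/(β₀+n)]·(S/n) + [β₀/(β₀+n)]·(α₀/β₀), so only n and β₀ enter the weight.
Weight on data w = n/(β₀+n) = 17/(2.27+17) = 17/19.27 = 0.8822.

0.8822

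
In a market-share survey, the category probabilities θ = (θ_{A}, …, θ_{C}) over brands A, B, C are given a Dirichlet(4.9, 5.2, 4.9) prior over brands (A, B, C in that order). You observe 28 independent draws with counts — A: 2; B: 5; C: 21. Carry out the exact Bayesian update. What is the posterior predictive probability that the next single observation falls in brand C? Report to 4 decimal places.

0.6023

The Dirichlet prior is conjugate to the Multinomial likelihood: each posterior αⱼ = prior αⱼ + observed count nⱼ.
Posterior concentration: (6.9, 10.2, 25.9), total = 43.0.
P(next = C | data) = α_{C}/Σα = 0.6023.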